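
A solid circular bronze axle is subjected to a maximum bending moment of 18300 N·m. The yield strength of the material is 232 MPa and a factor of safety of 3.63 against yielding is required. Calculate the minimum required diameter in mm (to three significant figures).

d = 143 mm

σ_allow = 232/3.63 = 63.91 MPa.
For a solid circular section σ = 32M/(πd³), so d³ = 32M/(π σ_allow) = 32×1.8300×10^7/(π×63.91) = 2.917×10^6 mm³.
d = 142.9 mm.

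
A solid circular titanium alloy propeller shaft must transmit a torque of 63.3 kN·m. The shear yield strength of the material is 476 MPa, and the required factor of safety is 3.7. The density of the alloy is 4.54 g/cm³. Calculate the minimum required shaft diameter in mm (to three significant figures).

Allowable shear stress τ_allow = 476/3.7 = 128.6 MPa.
For a solid shaft τ = 16T/(πd³), so d³ = 16T/(π τ_allow) = 16×6.3300×10^7/(π×128.6) = 2.506×10^6 mm³.
d = (2.506×10^6)^(1/3) = 135.8 mm.

d = 136 mm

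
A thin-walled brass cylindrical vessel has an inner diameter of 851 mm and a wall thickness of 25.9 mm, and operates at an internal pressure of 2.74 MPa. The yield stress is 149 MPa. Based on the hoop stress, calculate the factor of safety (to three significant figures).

n = 3.31

σ_h = pD/(2t) = 2.74×851/(2×25.9) = 45.01 MPa.
n = 149/45.01 = 3.310.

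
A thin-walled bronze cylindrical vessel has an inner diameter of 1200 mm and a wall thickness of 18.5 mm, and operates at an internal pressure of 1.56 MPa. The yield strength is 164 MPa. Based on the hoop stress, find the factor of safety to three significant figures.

n = 3.24

σ_h = pD/(2t) = 1.56×1200/(2×18.5) = 50.59 MPa.
n = 164/50.59 = 3.241.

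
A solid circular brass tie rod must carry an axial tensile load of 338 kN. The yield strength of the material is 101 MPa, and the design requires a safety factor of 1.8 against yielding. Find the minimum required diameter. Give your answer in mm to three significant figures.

d = 87.6 mm

Allowable stress σ_allow = 101/1.8 = 56.11 MPa.
Required area A = F/σ_allow = 338000/56.11 = 6024 mm².
A = πd²/4 → d = √(4A/π) = 87.58 mm.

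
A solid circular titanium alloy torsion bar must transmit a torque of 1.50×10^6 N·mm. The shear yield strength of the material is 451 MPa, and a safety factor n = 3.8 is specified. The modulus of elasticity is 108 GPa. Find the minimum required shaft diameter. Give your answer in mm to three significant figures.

Allowable shear stress τ_allow = 451/3.8 = 118.7 MPa.
For a solid shaft τ = 16T/(πd³), so d³ = 16T/(π τ_allow) = 16×1500000/(π×118.7) = 64370 mm³.
d = (64370)^(1/3) = 40.08 mm.

d = 40.1 mm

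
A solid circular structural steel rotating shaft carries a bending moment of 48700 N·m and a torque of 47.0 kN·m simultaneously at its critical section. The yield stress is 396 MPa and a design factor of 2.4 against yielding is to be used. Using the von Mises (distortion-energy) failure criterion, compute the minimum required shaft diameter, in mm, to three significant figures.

d = 158 mm

σ_allow = σ_y/n = 396/2.4 = 165.0 MPa.
For a solid shaft σ_b = 32M/(πd³) and τ = 16T/(πd³), so the von Mises stress is σ' = (16/πd³)·√(4M²+3T²).
√(4M²+3T²) = √(4×(4.870×10^7)² + 3×(4.700×10^7)²) = 1.269×10^8 N·mm.
d³ = 16×1.269×10^8/(π×165.0) = 3.918×10^6 mm³.
d = 157.7 mm.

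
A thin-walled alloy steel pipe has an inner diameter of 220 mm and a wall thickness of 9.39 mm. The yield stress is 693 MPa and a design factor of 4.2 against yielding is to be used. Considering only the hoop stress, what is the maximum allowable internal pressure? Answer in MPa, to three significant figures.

σ_allow = 693/4.2 = 165.0 MPa.
σ_h = pD/(2t) → p_allow = 2σ_allow t/D = 2×165.0×9.39/220 = 14.09 MPa.

p_allow = 14.1 MPa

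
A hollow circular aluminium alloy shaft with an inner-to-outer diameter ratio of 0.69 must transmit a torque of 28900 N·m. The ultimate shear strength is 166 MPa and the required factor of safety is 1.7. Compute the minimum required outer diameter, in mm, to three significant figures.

d_o = 125 mm

τ_allow = 166/1.7 = 97.65 MPa.
For a hollow shaft τ = 16T/[πd_o³(1−k⁴)] with k = 0.69, so 1−k⁴ = 0.7733.
d_o³ = 16T/[π τ_allow (1−k⁴)] = 16×2.8900×10^7/(π×97.65×0.7733) = 1.949×10^6 mm³.
d_o = 124.9 mm.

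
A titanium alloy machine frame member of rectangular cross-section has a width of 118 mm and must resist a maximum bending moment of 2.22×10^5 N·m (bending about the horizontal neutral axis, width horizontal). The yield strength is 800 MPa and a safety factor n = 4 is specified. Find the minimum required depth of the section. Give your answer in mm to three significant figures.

σ_allow = 800/4 = 200.0 MPa.
For a rectangular section σ = 6M/(bh²), so h² = 6M/(b σ_allow) = 6×2.2200×10^8/(118×200.0) = 56440 mm².
h = 237.6 mm.

h = 238 mm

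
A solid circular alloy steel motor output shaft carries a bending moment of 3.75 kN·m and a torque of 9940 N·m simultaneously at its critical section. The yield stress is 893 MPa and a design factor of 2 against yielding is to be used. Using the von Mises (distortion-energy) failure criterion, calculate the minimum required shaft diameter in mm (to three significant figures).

d = 59.8 mm

σ_allow = σ_y/n = 893/2 = 446.5 MPa.
For a solid shaft σ_b = 32M/(πd³) and τ = 16T/(πd³), so the von Mises stress is σ' = (16/πd³)·√(4M²+3T²).
√(4M²+3T²) = √(4×(3.750×10^6)² + 3×(9.940×10^6)²) = 1.878×10^7 N·mm.
d³ = 16×1.878×10^7/(π×446.5) = 214200 mm³.
d = 59.83 mm.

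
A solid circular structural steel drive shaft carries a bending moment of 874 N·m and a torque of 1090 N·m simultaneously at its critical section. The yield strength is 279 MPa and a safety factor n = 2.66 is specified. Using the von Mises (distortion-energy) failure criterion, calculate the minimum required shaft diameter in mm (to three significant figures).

d = 50.0 mm

σ_allow = σ_y/n = 279/2.66 = 104.9 MPa.
For a solid shaft σ_b = 32M/(πd³) and τ = 16T/(πd³), so the von Mises stress is σ' = (16/πd³)·√(4M²+3T²).
√(4M²+3T²) = √(4×(874000)² + 3×(1.090×10^6)²) = 2.573×10^6 N·mm.
d³ = 16×2.573×10^6/(π×104.9) = 124900 mm³.
d = 49.99 mm.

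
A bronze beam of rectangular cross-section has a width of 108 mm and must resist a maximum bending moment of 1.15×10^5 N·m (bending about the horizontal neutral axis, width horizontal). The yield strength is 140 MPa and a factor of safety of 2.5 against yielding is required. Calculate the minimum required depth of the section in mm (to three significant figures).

σ_allow = 140/2.5 = 56.00 MPa.
For a rectangular section σ = 6M/(bh²), so h² = 6M/(b σ_allow) = 6×1.1500×10^8/(108×56.00) = 114100 mm².
h = 337.8 mm.

h = 338 mm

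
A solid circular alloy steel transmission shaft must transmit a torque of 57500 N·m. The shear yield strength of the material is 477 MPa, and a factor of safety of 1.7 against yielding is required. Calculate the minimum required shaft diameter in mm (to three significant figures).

d = 101 mm

Allowable shear stress τ_allow = 477/1.7 = 280.6 MPa.
For a solid shaft τ = 16T/(πd³), so d³ = 16T/(π τ_allow) = 16×5.7500×10^7/(π×280.6) = 1.044×10^6 mm³.
d = (1.044×10^6)^(1/3) = 101.4 mm.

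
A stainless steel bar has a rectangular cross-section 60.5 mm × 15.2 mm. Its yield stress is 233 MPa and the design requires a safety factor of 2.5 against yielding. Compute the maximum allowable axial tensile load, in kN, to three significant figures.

σ_allow = 233/2.5 = 93.20 MPa.
A = 60.5×15.2 = 919.6 mm².
F_allow = σ_allow × A = 93.20×919.6 = 85710 N.

F_allow = 85.7 kN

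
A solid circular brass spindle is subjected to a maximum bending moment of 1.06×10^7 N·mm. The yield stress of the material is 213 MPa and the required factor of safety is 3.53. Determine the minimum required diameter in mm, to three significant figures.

d = 121 mm

σ_allow = 213/3.53 = 60.34 MPa.
For a solid circular section σ = 32M/(πd³), so d³ = 32M/(π σ_allow) = 32×1.0600×10^7/(π×60.34) = 1.789×10^6 mm³.
d = 121.4 mm.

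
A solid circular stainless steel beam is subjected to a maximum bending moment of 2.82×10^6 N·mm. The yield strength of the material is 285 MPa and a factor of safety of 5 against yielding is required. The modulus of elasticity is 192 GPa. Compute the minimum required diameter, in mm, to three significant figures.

σ_allow = 285/5 = 57.00 MPa.
For a solid circular section σ = 32M/(πd³), so d³ = 32M/(π σ_allow) = 32×2820000/(π×57.00) = 503900 mm³.
d = 79.58 mm.

d = 79.6 mm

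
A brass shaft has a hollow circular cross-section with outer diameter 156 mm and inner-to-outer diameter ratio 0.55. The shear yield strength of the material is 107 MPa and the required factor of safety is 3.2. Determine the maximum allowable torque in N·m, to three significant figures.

T_allow = 22600 N·m

τ_allow = 107/3.2 = 33.44 MPa.
For a hollow shaft T_allow = τ_allow·πd_o³(1−k⁴)/16 with 1−k⁴ = 0.9085, so πd_o³(1−k⁴)/16 = 677200 mm³.
T_allow = 33.44×677200 = 2.264×10^7 N·mm = 22640 N·m.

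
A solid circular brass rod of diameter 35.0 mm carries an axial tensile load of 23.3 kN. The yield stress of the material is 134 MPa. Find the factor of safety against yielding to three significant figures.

A = πd²/4 = 962.1 mm².
σ = F/A = 23300/962.1 = 24.22 MPa.
n = 134/24.22 = 5.533.

n = 5.53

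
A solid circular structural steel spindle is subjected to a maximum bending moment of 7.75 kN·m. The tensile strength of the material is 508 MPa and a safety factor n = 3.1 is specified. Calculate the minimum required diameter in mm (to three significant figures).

d = 78.4 mm

σ_allow = 508/3.1 = 163.9 MPa.
For a solid circular section σ = 32M/(πd³), so d³ = 32M/(π σ_allow) = 32×7750000/(π×163.9) = 481700 mm³.
d = 78.39 mm.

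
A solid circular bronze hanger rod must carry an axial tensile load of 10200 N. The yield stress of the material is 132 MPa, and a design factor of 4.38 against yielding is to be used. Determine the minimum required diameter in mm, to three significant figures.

d = 20.8 mm

Allowable stress σ_allow = 132/4.38 = 30.14 MPa.
Required area A = F/σ_allow = 10200/30.14 = 338.5 mm².
A = πd²/4 → d = √(4A/π) = 20.76 mm.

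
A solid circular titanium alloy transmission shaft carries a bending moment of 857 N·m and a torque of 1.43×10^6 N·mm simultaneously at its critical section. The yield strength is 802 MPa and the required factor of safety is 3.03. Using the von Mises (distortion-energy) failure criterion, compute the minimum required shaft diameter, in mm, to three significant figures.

d = 38.7 mm

σ_allow = σ_y/n = 802/3.03 = 264.7 MPa.
For a solid shaft σ_b = 32M/(πd³) and τ = 16T/(πd³), so the von Mises stress is σ' = (16/πd³)·√(4M²+3T²).
√(4M²+3T²) = √(4×(857000)² + 3×(1.430×10^6)²) = 3.012×10^6 N·mm.
d³ = 16×3.012×10^6/(π×264.7) = 57960 mm³.
d = 38.70 mm.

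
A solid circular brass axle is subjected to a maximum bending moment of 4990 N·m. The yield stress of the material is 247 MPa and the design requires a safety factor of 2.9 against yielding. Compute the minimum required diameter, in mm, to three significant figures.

σ_allow = 247/2.9 = 85.17 MPa.
For a solid circular section σ = 32M/(πd³), so d³ = 32M/(π σ_allow) = 32×4990000/(π×85.17) = 596800 mm³.
d = 84.19 mm.

d = 84.2 mm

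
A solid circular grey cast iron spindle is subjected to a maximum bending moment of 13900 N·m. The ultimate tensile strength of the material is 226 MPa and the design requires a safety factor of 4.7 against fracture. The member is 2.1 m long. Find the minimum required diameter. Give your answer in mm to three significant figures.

d = 143 mm

σ_allow = 226/4.7 = 48.09 MPa.
For a solid circular section σ = 32M/(πd³), so d³ = 32M/(π σ_allow) = 32×1.3900×10^7/(π×48.09) = 2.944×10^6 mm³.
d = 143.3 mm.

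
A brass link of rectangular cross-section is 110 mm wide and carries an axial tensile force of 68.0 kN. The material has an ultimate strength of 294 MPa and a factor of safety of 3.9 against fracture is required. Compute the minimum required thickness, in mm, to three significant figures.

σ_allow = 294/3.9 = 75.38 MPa.
Required area A = F/σ_allow = 68000/75.38 = 902.0 mm².
t = A/w = 902.0/110 = 8.200 mm.

t = 8.20 mm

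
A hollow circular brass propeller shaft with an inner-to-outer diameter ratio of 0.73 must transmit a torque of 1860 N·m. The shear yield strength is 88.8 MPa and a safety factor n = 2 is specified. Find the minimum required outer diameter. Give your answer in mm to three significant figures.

d_o = 66.8 mm

τ_allow = 88.8/2 = 44.40 MPa.
For a hollow shaft τ = 16T/[πd_o³(1−k⁴)] with k = 0.73, so 1−k⁴ = 0.7160.
d_o³ = 16T/[π τ_allow (1−k⁴)] = 16×1860000/(π×44.40×0.7160) = 298000 mm³.
d_o = 66.79 mm.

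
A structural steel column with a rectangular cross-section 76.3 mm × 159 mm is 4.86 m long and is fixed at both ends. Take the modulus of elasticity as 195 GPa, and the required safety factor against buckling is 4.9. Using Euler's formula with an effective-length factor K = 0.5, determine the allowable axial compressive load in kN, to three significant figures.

Buckling occurs about the weak axis: I_min = h·b³/12 = 159×76.3³/12 = 5.886×10^6 mm⁴ (b = 76.3 mm is the smaller dimension).
Effective length L_e = KL = 0.5×4.86 m = 2430 mm.
Euler critical load P_cr = π²EI/L_e² = π²×195000×5.886×10^6/2430² = 1.918×10^6 N.
P_allow = P_cr/n = 1.918×10^6/4.9 = 391500 N.

P_allow = 391 kN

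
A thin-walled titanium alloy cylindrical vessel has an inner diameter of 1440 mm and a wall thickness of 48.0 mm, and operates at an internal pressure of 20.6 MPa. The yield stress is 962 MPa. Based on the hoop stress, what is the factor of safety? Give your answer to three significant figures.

σ_h = pD/(2t) = 20.6×1440/(2×48.0) = 309.0 MPa.
n = 962/309.0 = 3.113.

n = 3.11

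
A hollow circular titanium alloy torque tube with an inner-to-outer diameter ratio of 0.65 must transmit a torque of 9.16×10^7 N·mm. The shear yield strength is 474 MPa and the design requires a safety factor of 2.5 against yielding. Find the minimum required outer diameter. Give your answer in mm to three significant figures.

τ_allow = 474/2.5 = 189.6 MPa.
For a hollow shaft τ = 16T/[πd_o³(1−k⁴)] with k = 0.65, so 1−k⁴ = 0.8215.
d_o³ = 16T/[π τ_allow (1−k⁴)] = 16×9.1600×10^7/(π×189.6×0.8215) = 2.995×10^6 mm³.
d_o = 144.1 mm.

d_o = 144 mm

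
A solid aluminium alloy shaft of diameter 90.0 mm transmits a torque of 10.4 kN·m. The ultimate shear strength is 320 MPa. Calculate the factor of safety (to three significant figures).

n = 4.40

τ = 16T/(πd³) = 16×1.0400×10^7/(π×90.0³) = 72.66 MPa.
n = τ_limit/τ = 320/72.66 = 4.404.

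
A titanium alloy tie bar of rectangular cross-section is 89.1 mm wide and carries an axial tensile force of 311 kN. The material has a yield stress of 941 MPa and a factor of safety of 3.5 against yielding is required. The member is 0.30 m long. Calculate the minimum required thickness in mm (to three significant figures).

t = 13.0 mm

σ_allow = 941/3.5 = 268.9 MPa.
Required area A = F/σ_allow = 311000/268.9 = 1157 mm².
t = A/w = 1157/89.1 = 12.98 mm.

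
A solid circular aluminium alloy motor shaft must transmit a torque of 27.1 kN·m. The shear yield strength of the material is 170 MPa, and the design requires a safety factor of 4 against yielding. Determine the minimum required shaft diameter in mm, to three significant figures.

Allowable shear stress τ_allow = 170/4 = 42.50 MPa.
For a solid shaft τ = 16T/(πd³), so d³ = 16T/(π τ_allow) = 16×2.7100×10^7/(π×42.50) = 3.248×10^6 mm³.
d = (3.248×10^6)^(1/3) = 148.1 mm.

d = 148 mm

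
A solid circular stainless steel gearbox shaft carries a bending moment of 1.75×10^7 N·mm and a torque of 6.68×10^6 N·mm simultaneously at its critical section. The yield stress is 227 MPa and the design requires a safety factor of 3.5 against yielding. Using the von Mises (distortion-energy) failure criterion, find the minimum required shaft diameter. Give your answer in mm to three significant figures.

d = 143 mm

σ_allow = σ_y/n = 227/3.5 = 64.86 MPa.
For a solid shaft σ_b = 32M/(πd³) and τ = 16T/(πd³), so the von Mises stress is σ' = (16/πd³)·√(4M²+3T²).
√(4M²+3T²) = √(4×(1.750×10^7)² + 3×(6.680×10^6)²) = 3.686×10^7 N·mm.
d³ = 16×3.686×10^7/(π×64.86) = 2.895×10^6 mm³.
d = 142.5 mm.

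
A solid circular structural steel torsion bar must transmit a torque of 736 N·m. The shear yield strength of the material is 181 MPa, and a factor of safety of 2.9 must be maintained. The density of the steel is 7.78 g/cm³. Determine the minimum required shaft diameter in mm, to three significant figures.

Allowable shear stress τ_allow = 181/2.9 = 62.41 MPa.
For a solid shaft τ = 16T/(πd³), so d³ = 16T/(π τ_allow) = 16×736000/(π×62.41) = 60060 mm³.
d = (60060)^(1/3) = 39.16 mm.

d = 39.2 mm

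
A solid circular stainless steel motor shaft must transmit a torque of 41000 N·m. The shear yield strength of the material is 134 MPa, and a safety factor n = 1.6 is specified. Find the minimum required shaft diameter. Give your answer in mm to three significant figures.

d = 136 mm

Allowable shear stress τ_allow = 134/1.6 = 83.75 MPa.
For a solid shaft τ = 16T/(πd³), so d³ = 16T/(π τ_allow) = 16×4.1000×10^7/(π×83.75) = 2.493×10^6 mm³.
d = (2.493×10^6)^(1/3) = 135.6 mm.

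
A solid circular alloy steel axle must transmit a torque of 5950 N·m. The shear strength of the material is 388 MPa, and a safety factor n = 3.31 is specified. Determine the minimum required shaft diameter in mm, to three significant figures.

Allowable shear stress τ_allow = 388/3.31 = 117.2 MPa.
For a solid shaft τ = 16T/(πd³), so d³ = 16T/(π τ_allow) = 16×5950000/(π×117.2) = 258500 mm³.
d = (258500)^(1/3) = 63.70 mm.

d = 63.7 mm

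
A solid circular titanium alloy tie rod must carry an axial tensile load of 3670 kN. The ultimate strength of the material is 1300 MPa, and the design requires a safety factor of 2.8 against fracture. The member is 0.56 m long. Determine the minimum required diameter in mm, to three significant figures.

Allowable stress σ_allow = 1300/2.8 = 464.3 MPa.
Required area A = F/σ_allow = 3670000/464.3 = 7905 mm².
A = πd²/4 → d = √(4A/π) = 100.3 mm.

d = 100 mm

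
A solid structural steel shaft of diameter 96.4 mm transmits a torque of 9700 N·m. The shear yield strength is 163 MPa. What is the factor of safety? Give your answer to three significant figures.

τ = 16T/(πd³) = 16×9700000/(π×96.4³) = 55.15 MPa.
n = τ_limit/τ = 163/55.15 = 2.956.

n = 2.96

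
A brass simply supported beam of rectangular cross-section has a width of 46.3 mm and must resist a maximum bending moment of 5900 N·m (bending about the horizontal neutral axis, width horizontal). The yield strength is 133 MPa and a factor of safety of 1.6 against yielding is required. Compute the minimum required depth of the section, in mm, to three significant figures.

σ_allow = 133/1.6 = 83.12 MPa.
For a rectangular section σ = 6M/(bh²), so h² = 6M/(b σ_allow) = 6×5900000/(46.3×83.12) = 9198 mm².
h = 95.91 mm.

h = 95.9 mm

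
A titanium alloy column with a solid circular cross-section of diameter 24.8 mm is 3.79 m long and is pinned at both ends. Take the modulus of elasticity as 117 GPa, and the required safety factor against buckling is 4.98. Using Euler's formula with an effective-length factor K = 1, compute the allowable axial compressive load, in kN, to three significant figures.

P_allow = 0.300 kN

I = πd⁴/64 = π×24.8⁴/64 = 18570 mm⁴.
Effective length L_e = KL = 1×3.79 m = 3790 mm.
Euler critical load P_cr = π²EI/L_e² = π²×117000×18570/3790² = 1493 N.
P_allow = P_cr/n = 1493/4.98 = 299.7 N.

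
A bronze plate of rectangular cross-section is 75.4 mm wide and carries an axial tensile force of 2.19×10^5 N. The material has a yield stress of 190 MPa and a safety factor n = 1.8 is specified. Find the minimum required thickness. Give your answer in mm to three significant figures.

t = 27.5 mm

σ_allow = 190/1.8 = 105.6 MPa.
Required area A = F/σ_allow = 219000/105.6 = 2075 mm².
t = A/w = 2075/75.4 = 27.52 mm.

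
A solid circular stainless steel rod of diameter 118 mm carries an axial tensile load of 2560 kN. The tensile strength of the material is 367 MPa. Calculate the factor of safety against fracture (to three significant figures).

n = 1.57

A = πd²/4 = 10940 mm².
σ = F/A = 2560000/10940 = 234.1 MPa.
n = 367/234.1 = 1.568.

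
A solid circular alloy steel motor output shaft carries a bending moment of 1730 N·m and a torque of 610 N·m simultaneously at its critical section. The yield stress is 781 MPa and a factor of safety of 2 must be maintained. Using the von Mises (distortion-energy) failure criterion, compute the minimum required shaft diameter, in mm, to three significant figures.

σ_allow = σ_y/n = 781/2 = 390.5 MPa.
For a solid shaft σ_b = 32M/(πd³) and τ = 16T/(πd³), so the von Mises stress is σ' = (16/πd³)·√(4M²+3T²).
√(4M²+3T²) = √(4×(1.730×10^6)² + 3×(610000)²) = 3.618×10^6 N·mm.
d³ = 16×3.618×10^6/(π×390.5) = 47180 mm³.
d = 36.13 mm.

d = 36.1 mm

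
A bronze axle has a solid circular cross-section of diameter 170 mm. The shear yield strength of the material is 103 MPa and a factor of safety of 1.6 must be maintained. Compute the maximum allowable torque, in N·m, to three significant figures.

T_allow = 62100 N·m

τ_allow = 103/1.6 = 64.38 MPa.
For a solid shaft T_allow = τ_allow·πd³/16; πd³/16 = π×170³/16 = 964700 mm³.
T_allow = 64.38×964700 = 6.210×10^7 N·mm = 62100 N·m.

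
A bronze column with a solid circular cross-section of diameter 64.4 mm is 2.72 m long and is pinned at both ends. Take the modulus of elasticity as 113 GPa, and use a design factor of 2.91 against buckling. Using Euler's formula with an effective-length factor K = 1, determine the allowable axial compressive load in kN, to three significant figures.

P_allow = 43.7 kN

I = πd⁴/64 = π×64.4⁴/64 = 844300 mm⁴.
Effective length L_e = KL = 1×2.72 m = 2720 mm.
Euler critical load P_cr = π²EI/L_e² = π²×113000×844300/2720² = 127300 N.
P_allow = P_cr/n = 127300/2.91 = 43740 N.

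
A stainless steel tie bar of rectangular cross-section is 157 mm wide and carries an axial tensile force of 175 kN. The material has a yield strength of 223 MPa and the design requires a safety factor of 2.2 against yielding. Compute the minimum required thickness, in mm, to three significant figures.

σ_allow = 223/2.2 = 101.4 MPa.
Required area A = F/σ_allow = 175000/101.4 = 1726 mm².
t = A/w = 1726/157 = 11.00 mm.

t = 11.0 mm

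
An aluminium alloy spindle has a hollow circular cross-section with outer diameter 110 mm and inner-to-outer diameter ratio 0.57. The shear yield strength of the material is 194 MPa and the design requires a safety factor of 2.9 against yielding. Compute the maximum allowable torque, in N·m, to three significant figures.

τ_allow = 194/2.9 = 66.90 MPa.
For a hollow shaft T_allow = τ_allow·πd_o³(1−k⁴)/16 with 1−k⁴ = 0.8944, so πd_o³(1−k⁴)/16 = 233800 mm³.
T_allow = 66.90×233800 = 1.564×10^7 N·mm = 15640 N·m.

T_allow = 15600 N·m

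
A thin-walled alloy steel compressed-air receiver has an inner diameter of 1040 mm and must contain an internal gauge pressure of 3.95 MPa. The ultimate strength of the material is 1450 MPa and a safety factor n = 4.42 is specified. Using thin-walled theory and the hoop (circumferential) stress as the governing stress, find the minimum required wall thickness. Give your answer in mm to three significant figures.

σ_allow = 1450/4.42 = 328.1 MPa.
Hoop stress σ_h = pD/(2t), so t = pD/(2σ_allow) = 3.95×1040/(2×328.1) = 6.261 mm.

t = 6.26 mm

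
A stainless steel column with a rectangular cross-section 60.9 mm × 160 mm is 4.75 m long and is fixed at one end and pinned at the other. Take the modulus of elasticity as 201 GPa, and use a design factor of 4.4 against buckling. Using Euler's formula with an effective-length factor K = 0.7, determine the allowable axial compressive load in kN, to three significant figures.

P_allow = 123 kN

Buckling occurs about the weak axis: I_min = h·b³/12 = 160×60.9³/12 = 3.012×10^6 mm⁴ (b = 60.9 mm is the smaller dimension).
Effective length L_e = KL = 0.7×4.75 m = 3325 mm.
Euler critical load P_cr = π²EI/L_e² = π²×201000×3.012×10^6/3325² = 540400 N.
P_allow = P_cr/n = 540400/4.4 = 122800 N.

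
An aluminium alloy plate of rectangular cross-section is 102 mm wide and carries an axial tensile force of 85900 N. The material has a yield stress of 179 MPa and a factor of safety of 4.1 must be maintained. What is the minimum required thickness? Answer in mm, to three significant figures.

t = 19.3 mm

σ_allow = 179/4.1 = 43.66 MPa.
Required area A = F/σ_allow = 85900/43.66 = 1968 mm².
t = A/w = 1968/102 = 19.29 mm.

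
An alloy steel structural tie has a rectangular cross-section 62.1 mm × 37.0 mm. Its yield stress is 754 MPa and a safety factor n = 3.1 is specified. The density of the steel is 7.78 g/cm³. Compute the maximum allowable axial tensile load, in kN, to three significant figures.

F_allow = 559 kN

σ_allow = 754/3.1 = 243.2 MPa.
A = 62.1×37.0 = 2298 mm².
F_allow = σ_allow × A = 243.2×2298 = 558900 N.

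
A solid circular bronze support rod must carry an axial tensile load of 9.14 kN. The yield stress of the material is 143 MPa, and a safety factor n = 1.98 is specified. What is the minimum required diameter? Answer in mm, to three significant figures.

Allowable stress σ_allow = 143/1.98 = 72.22 MPa.
Required area A = F/σ_allow = 9140.0/72.22 = 126.6 mm².
A = πd²/4 → d = √(4A/π) = 12.69 mm.

d = 12.7 mm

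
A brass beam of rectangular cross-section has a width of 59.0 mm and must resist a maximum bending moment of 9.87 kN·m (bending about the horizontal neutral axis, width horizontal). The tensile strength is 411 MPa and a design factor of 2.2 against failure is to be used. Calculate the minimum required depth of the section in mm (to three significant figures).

h = 73.3 mm

σ_allow = 411/2.2 = 186.8 MPa.
For a rectangular section σ = 6M/(bh²), so h² = 6M/(b σ_allow) = 6×9870000/(59.0×186.8) = 5373 mm².
h = 73.30 mm.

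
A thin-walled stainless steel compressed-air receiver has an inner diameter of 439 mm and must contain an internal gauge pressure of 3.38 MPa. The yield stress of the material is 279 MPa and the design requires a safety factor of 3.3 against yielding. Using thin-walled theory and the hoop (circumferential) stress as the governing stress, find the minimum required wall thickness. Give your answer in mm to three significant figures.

t = 8.78 mm

σ_allow = 279/3.3 = 84.55 MPa.
Hoop stress σ_h = pD/(2t), so t = pD/(2σ_allow) = 3.38×439/(2×84.55) = 8.775 mm.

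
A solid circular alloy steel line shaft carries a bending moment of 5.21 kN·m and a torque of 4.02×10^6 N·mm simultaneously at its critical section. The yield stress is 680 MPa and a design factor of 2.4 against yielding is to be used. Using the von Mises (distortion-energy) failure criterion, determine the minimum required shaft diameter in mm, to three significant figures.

d = 60.8 mm

σ_allow = σ_y/n = 680/2.4 = 283.3 MPa.
For a solid shaft σ_b = 32M/(πd³) and τ = 16T/(πd³), so the von Mises stress is σ' = (16/πd³)·√(4M²+3T²).
√(4M²+3T²) = √(4×(5.210×10^6)² + 3×(4.020×10^6)²) = 1.253×10^7 N·mm.
d³ = 16×1.253×10^7/(π×283.3) = 225300 mm³.
d = 60.85 mm.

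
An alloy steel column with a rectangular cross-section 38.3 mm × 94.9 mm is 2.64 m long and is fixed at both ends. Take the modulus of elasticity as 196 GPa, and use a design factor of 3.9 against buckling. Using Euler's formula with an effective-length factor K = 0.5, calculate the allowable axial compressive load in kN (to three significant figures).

Buckling occurs about the weak axis: I_min = h·b³/12 = 94.9×38.3³/12 = 444300 mm⁴ (b = 38.3 mm is the smaller dimension).
Effective length L_e = KL = 0.5×2.64 m = 1320 mm.
Euler critical load P_cr = π²EI/L_e² = π²×196000×444300/1320² = 493300 N.
P_allow = P_cr/n = 493300/3.9 = 126500 N.

P_allow = 126 kN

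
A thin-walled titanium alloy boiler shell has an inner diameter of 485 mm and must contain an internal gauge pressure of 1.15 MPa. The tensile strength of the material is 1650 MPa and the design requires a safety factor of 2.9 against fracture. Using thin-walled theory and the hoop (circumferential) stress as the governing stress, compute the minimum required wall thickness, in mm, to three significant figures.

σ_allow = 1650/2.9 = 569.0 MPa.
Hoop stress σ_h = pD/(2t), so t = pD/(2σ_allow) = 1.15×485/(2×569.0) = 0.4901 mm.

t = 0.490 mm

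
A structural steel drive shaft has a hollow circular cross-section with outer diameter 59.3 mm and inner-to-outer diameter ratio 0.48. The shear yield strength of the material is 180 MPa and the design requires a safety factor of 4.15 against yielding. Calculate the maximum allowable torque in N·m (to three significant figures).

τ_allow = 180/4.15 = 43.37 MPa.
For a hollow shaft T_allow = τ_allow·πd_o³(1−k⁴)/16 with 1−k⁴ = 0.9469, so πd_o³(1−k⁴)/16 = 38770 mm³.
T_allow = 43.37×38770 = 1.682×10^6 N·mm = 1682 N·m.

T_allow = 1680 N·m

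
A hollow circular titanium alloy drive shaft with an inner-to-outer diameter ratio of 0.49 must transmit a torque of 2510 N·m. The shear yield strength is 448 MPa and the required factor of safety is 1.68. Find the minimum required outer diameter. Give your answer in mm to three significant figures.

d_o = 37.1 mm

τ_allow = 448/1.68 = 266.7 MPa.
For a hollow shaft τ = 16T/[πd_o³(1−k⁴)] with k = 0.49, so 1−k⁴ = 0.9424.
d_o³ = 16T/[π τ_allow (1−k⁴)] = 16×2510000/(π×266.7×0.9424) = 50870 mm³.
d_o = 37.05 mm.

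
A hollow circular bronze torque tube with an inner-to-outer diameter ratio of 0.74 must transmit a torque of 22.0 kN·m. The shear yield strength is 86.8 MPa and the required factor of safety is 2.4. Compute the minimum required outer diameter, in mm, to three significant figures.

d_o = 164 mm

τ_allow = 86.8/2.4 = 36.17 MPa.
For a hollow shaft τ = 16T/[πd_o³(1−k⁴)] with k = 0.74, so 1−k⁴ = 0.7001.
d_o³ = 16T/[π τ_allow (1−k⁴)] = 16×2.2000×10^7/(π×36.17×0.7001) = 4.425×10^6 mm³.
d_o = 164.2 mm.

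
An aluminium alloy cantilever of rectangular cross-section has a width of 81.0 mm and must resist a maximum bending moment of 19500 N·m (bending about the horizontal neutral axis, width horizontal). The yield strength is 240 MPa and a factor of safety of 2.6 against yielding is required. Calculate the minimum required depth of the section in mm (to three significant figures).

h = 125 mm

σ_allow = 240/2.6 = 92.31 MPa.
For a rectangular section σ = 6M/(bh²), so h² = 6M/(b σ_allow) = 6×1.9500×10^7/(81.0×92.31) = 15650 mm².
h = 125.1 mm.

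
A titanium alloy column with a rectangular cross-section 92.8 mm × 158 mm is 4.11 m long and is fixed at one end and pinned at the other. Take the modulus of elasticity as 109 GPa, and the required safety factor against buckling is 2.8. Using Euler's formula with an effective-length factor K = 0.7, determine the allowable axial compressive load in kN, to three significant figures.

Buckling occurs about the weak axis: I_min = h·b³/12 = 158×92.8³/12 = 1.052×10^7 mm⁴ (b = 92.8 mm is the smaller dimension).
Effective length L_e = KL = 0.7×4.11 m = 2877 mm.
Euler critical load P_cr = π²EI/L_e² = π²×109000×1.052×10^7/2877² = 1.368×10^6 N.
P_allow = P_cr/n = 1.368×10^6/2.8 = 488400 N.

P_allow = 488 kN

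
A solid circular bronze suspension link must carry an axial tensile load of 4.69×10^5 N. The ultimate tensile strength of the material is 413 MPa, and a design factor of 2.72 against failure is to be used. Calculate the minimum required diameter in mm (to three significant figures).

d = 62.7 mm

Allowable stress σ_allow = 413/2.72 = 151.8 MPa.
Required area A = F/σ_allow = 469000/151.8 = 3089 mm².
A = πd²/4 → d = √(4A/π) = 62.71 mm.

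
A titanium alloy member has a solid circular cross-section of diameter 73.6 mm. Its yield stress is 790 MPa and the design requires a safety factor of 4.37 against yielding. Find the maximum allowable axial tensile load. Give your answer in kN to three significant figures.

F_allow = 769 kN

σ_allow = 790/4.37 = 180.8 MPa.
A = πd²/4 = π×73.6²/4 = 4254 mm².
F_allow = σ_allow × A = 180.8×4254 = 769100 N.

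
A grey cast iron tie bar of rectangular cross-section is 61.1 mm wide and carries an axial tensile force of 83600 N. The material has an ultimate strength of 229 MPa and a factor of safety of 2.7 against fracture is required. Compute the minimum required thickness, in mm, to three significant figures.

σ_allow = 229/2.7 = 84.81 MPa.
Required area A = F/σ_allow = 83600/84.81 = 985.7 mm².
t = A/w = 985.7/61.1 = 16.13 mm.

t = 16.1 mm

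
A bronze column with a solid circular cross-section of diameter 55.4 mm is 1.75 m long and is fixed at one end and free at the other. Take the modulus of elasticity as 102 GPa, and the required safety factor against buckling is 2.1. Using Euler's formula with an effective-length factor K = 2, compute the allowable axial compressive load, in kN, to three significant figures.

I = πd⁴/64 = π×55.4⁴/64 = 462400 mm⁴.
Effective length L_e = KL = 2×1.75 m = 3500 mm.
Euler critical load P_cr = π²EI/L_e² = π²×102000×462400/3500² = 38000 N.
P_allow = P_cr/n = 38000/2.1 = 18090 N.

P_allow = 18.1 kN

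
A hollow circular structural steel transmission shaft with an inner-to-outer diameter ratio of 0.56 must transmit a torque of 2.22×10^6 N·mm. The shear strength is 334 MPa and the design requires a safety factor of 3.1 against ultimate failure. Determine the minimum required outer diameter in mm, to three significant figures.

d_o = 48.8 mm

τ_allow = 334/3.1 = 107.7 MPa.
For a hollow shaft τ = 16T/[πd_o³(1−k⁴)] with k = 0.56, so 1−k⁴ = 0.9017.
d_o³ = 16T/[π τ_allow (1−k⁴)] = 16×2220000/(π×107.7×0.9017) = 116400 mm³.
d_o = 48.82 mm.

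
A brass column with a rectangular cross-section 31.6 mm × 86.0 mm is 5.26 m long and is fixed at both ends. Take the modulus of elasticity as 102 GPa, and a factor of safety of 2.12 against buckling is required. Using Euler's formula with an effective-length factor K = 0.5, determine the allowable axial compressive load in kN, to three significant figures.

P_allow = 15.5 kN

Buckling occurs about the weak axis: I_min = h·b³/12 = 86.0×31.6³/12 = 226100 mm⁴ (b = 31.6 mm is the smaller dimension).
Effective length L_e = KL = 0.5×5.26 m = 2630 mm.
Euler critical load P_cr = π²EI/L_e² = π²×102000×226100/2630² = 32910 N.
P_allow = P_cr/n = 32910/2.12 = 15520 N.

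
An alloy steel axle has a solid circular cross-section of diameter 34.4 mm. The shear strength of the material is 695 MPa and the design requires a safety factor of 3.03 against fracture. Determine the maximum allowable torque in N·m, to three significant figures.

T_allow = 1830 N·m

τ_allow = 695/3.03 = 229.4 MPa.
For a solid shaft T_allow = τ_allow·πd³/16; πd³/16 = π×34.4³/16 = 7993 mm³.
T_allow = 229.4×7993 = 1.833×10^6 N·mm = 1833 N·m.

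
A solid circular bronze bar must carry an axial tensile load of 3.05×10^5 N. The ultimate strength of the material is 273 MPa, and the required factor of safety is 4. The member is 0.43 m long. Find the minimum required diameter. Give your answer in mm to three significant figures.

Allowable stress σ_allow = 273/4 = 68.25 MPa.
Required area A = F/σ_allow = 305000/68.25 = 4469 mm².
A = πd²/4 → d = √(4A/π) = 75.43 mm.

d = 75.4 mm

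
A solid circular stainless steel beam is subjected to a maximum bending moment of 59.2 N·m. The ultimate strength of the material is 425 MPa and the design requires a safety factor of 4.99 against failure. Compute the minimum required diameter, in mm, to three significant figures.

d = 19.2 mm

σ_allow = 425/4.99 = 85.17 MPa.
For a solid circular section σ = 32M/(πd³), so d³ = 32M/(π σ_allow) = 32×59200/(π×85.17) = 7080 mm³.
d = 19.20 mm.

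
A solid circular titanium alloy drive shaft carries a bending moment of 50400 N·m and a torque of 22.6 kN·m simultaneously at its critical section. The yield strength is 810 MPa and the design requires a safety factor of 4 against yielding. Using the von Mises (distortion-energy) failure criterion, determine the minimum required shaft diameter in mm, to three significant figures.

σ_allow = σ_y/n = 810/4 = 202.5 MPa.
For a solid shaft σ_b = 32M/(πd³) and τ = 16T/(πd³), so the von Mises stress is σ' = (16/πd³)·√(4M²+3T²).
√(4M²+3T²) = √(4×(5.040×10^7)² + 3×(2.260×10^7)²) = 1.081×10^8 N·mm.
d³ = 16×1.081×10^8/(π×202.5) = 2.720×10^6 mm³.
d = 139.6 mm.

d = 140 mm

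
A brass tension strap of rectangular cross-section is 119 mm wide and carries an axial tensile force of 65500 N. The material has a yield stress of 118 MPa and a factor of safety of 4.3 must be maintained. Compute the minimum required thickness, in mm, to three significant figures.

t = 20.1 mm

σ_allow = 118/4.3 = 27.44 MPa.
Required area A = F/σ_allow = 65500/27.44 = 2387 mm².
t = A/w = 2387/119 = 20.06 mm.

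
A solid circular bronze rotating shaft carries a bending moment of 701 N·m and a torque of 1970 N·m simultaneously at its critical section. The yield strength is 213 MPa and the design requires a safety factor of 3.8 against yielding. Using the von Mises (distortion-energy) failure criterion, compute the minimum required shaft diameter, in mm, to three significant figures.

d = 69.5 mm

σ_allow = σ_y/n = 213/3.8 = 56.05 MPa.
For a solid shaft σ_b = 32M/(πd³) and τ = 16T/(πd³), so the von Mises stress is σ' = (16/πd³)·√(4M²+3T²).
√(4M²+3T²) = √(4×(701000)² + 3×(1.970×10^6)²) = 3.689×10^6 N·mm.
d³ = 16×3.689×10^6/(π×56.05) = 335200 mm³.
d = 69.46 mm.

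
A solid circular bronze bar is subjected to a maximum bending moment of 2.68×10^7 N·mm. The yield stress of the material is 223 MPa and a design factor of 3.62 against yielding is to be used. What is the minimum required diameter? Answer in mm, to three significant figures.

σ_allow = 223/3.62 = 61.60 MPa.
For a solid circular section σ = 32M/(πd³), so d³ = 32M/(π σ_allow) = 32×2.6800×10^7/(π×61.60) = 4.431×10^6 mm³.
d = 164.3 mm.

d = 164 mm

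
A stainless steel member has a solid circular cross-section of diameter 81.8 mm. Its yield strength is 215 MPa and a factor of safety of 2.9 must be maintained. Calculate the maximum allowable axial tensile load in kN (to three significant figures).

σ_allow = 215/2.9 = 74.14 MPa.
A = πd²/4 = π×81.8²/4 = 5255 mm².
F_allow = σ_allow × A = 74.14×5255 = 389600 N.

F_allow = 390 kN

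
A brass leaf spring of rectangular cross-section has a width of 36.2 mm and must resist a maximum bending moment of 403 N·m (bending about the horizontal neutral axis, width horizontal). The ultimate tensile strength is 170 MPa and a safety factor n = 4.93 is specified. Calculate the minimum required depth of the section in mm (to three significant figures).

σ_allow = 170/4.93 = 34.48 MPa.
For a rectangular section σ = 6M/(bh²), so h² = 6M/(b σ_allow) = 6×403000/(36.2×34.48) = 1937 mm².
h = 44.01 mm.

h = 44.0 mm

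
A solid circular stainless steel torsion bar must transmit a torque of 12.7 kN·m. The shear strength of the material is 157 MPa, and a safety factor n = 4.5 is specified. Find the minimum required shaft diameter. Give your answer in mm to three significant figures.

Allowable shear stress τ_allow = 157/4.5 = 34.89 MPa.
For a solid shaft τ = 16T/(πd³), so d³ = 16T/(π τ_allow) = 16×1.2700×10^7/(π×34.89) = 1.854×10^6 mm³.
d = (1.854×10^6)^(1/3) = 122.8 mm.

d = 123 mm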